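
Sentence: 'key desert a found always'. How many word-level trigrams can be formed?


Word trigrams from [5] words:
  Trigram 1: (key desert a)
  Trigram 2: (desert a found)
  Trigram 3: (a found always)
Total word trigrams: 5 - 2 = 3

3


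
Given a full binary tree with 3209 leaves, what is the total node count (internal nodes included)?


Leaf nodes (terminals): 3209
Internal nodes = n - 1 = 3209 - 1 = 3208
Total = leaves + internal = 3209 + 3208 = 6417

6417


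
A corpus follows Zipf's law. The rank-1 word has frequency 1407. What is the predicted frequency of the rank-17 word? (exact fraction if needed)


Zipf's law: freq(rank) = f1 / rank
f1 = 1407, rank = 17
freq = 1407 / 17
GCD(1407, 17) = 1
Simplified: 1407/17

1407/17


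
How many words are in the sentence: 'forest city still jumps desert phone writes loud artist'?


Counting words by splitting on spaces:
  Word 1: 'forest'
  Word 2: 'city'
  Word 3: 'still'
  Word 4: 'jumps'
  Word 5: 'desert'
  Word 6: 'phone'
  Word 7: 'writes'
  Word 8: 'loud'
  Word 9: 'artist'
Total words: 9

9


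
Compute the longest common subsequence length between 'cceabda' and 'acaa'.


DP table for LCS of 'cceabda' and 'acaa':
       a  c  a  a
    0  0  0  0  0
  c 0  0  1  1  1
  c 0  0  1  1  1
  e 0  0  1  1  1
  a 0  1  1  2  2
  b 0  1  1  2  2
  d 0  1  1  2  2
  a 0  1  1  2  3
LCS: 'caa'
LCS length = 3

3


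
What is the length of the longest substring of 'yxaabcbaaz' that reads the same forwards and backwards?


Scanning 'yxaabcbaaz' for palindromic substrings.
Substring at positions 2-8: 'aabcbaa'.
Check: reverse('aabcbaa') = 'aabcbaa' -> palindrome confirmed.
Neighbouring characters ('x' / 'z') break symmetry, so it cannot extend further.
No longer palindromic substring exists; longest length = 7

7


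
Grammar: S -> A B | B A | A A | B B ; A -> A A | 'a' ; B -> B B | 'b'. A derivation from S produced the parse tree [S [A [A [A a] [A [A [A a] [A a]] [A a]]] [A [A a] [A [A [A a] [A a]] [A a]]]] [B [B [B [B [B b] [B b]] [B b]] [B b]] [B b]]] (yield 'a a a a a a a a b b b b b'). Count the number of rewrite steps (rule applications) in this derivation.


Every bracketed nonterminal node [X ...] in the tree is produced by exactly one rule application.
Reading the tree off as a leftmost derivation:
  Step 1: S  =>  A B   (applied S -> A B)
  Step 2: A B  =>  A A B   (applied A -> A A)
  Step 3: A A B  =>  A A A B   (applied A -> A A)
  Step 4: A A A B  =>  a A A B   (applied A -> a)
  Step 5: a A A B  =>  a A A A B   (applied A -> A A)
  Step 6: a A A A B  =>  a A A A A B   (applied A -> A A)
  Step 7: a A A A A B  =>  a a A A A B   (applied A -> a)
  Step 8: a a A A A B  =>  a a a A A B   (applied A -> a)
  Step 9: a a a A A B  =>  a a a a A B   (applied A -> a)
  Step 10: a a a a A B  =>  a a a a A A B   (applied A -> A A)
  Step 11: a a a a A A B  =>  a a a a a A B   (applied A -> a)
  Step 12: a a a a a A B  =>  a a a a a A A B   (applied A -> A A)
  Step 13: a a a a a A A B  =>  a a a a a A A A B   (applied A -> A A)
  Step 14: a a a a a A A A B  =>  a a a a a a A A B   (applied A -> a)
  Step 15: a a a a a a A A B  =>  a a a a a a a A B   (applied A -> a)
  Step 16: a a a a a a a A B  =>  a a a a a a a a B   (applied A -> a)
  Step 17: a a a a a a a a B  =>  a a a a a a a a B B   (applied B -> B B)
  Step 18: a a a a a a a a B B  =>  a a a a a a a a B B B   (applied B -> B B)
  Step 19: a a a a a a a a B B B  =>  a a a a a a a a B B B B   (applied B -> B B)
  Step 20: a a a a a a a a B B B B  =>  a a a a a a a a B B B B B   (applied B -> B B)
  Step 21: a a a a a a a a B B B B B  =>  a a a a a a a a b B B B B   (applied B -> b)
  Step 22: a a a a a a a a b B B B B  =>  a a a a a a a a b b B B B   (applied B -> b)
  Step 23: a a a a a a a a b b B B B  =>  a a a a a a a a b b b B B   (applied B -> b)
  Step 24: a a a a a a a a b b b B B  =>  a a a a a a a a b b b b B   (applied B -> b)
  Step 25: a a a a a a a a b b b b B  =>  a a a a a a a a b b b b b   (applied B -> b)
Final yield: a a a a a a a a b b b b b
Total rewrite steps: 25

25


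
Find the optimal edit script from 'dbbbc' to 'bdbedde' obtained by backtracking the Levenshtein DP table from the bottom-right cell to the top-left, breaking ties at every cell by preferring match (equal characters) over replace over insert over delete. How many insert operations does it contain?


Edit distance = 5. Backtracking from cell (5, 7) with preference match > replace > insert > delete,
then listing the resulting alignment 'dbbbc' -> 'bdbedde' left to right:
  Step 1: insert 'b' [insertion #1]
  Step 2: keep 'd'
  Step 3: keep 'b'
  Step 4: insert 'e' [insertion #2]
  Step 5: replace b->d
  Step 6: replace b->d
  Step 7: replace c->e
Total insertions: 2

2


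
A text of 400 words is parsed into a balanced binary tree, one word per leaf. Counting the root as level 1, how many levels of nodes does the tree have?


In a balanced binary tree with n leaves the deepest leaf is ceil(log2(n)) edges below the root,
so counting node levels inclusive of root and leaves gives ceil(log2(n)) + 1 levels.
log2(400) = 8.6439
ceil(8.6439) = 9
levels = 9 + 1 = 10

10


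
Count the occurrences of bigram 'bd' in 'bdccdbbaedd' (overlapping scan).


Scanning 'bdccdbbaedd' for bigram 'bd':
  Position 0: 'bd' -> MATCH
  Position 1: 'dc' -> no
  Position 2: 'cc' -> no
  Position 3: 'cd' -> no
  Position 4: 'db' -> no
  Position 5: 'bb' -> no
  Position 6: 'ba' -> no
  Position 7: 'ae' -> no
  Position 8: 'ed' -> no
  Position 9: 'dd' -> no
Total matches: 1

1


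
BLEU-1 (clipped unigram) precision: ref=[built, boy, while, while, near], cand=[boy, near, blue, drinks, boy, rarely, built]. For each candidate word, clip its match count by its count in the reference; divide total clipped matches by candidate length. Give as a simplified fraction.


Reference word counts: {'boy': 1, 'built': 1, 'near': 1, 'while': 2}
Checking each candidate word (with clipping):
  'boy' -> in reference (ref count 1, used 1/1) -> match (matches: 1)
  'near' -> in reference (ref count 1, used 1/1) -> match (matches: 2)
  'blue' -> not in reference -> no match (matches: 2)
  'drinks' -> not in reference -> no match (matches: 2)
  'boy' -> ref count 1 already used up (1/1) -> clipped, no match (matches: 2)
  'rarely' -> not in reference -> no match (matches: 2)
  'built' -> in reference (ref count 1, used 1/1) -> match (matches: 3)
Clipped matches: 3, Candidate length: 7
Precision = 3/7

3/7


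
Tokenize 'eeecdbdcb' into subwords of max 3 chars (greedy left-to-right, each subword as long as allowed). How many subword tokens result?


'eeecdbdcb' has 9 characters.
Chunking with max size 3:
  Chunk 1: 'eee' (positions 0-2)
  Chunk 2: 'cdb' (positions 3-5)
  Chunk 3: 'dcb' (positions 6-8)
Total chunks: ceil(9 / 3) = 3

3


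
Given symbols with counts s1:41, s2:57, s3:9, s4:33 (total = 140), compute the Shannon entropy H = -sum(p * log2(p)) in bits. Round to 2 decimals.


Computing entropy H = -sum(p_i * log2(p_i)):
  s1: p = 41/140 = 0.2929, -p*log2(p) = 0.5189
  s2: p = 57/140 = 0.4071, -p*log2(p) = 0.5278
  s3: p = 9/140 = 0.0643, -p*log2(p) = 0.2545
  s4: p = 33/140 = 0.2357, -p*log2(p) = 0.4914
H = sum of terms = 1.7926
Rounded to 2 decimals: 1.79

1.79


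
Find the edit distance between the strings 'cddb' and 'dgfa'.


Building DP table for s1='cddb' (len 4) and s2='dgfa' (len 4):
       d  g  f  a
    0  1  2  3  4
  c 1  1  2  3  4
  d 2  1  2  3  4
  d 3  2  2  3  4
  b 4  3  3  3  4
Edit distance = dp[4][4] = 4

4


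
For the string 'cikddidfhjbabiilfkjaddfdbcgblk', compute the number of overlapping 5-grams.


String 'cikddidfhjbabiilfkjaddfdbcgblk' has length L = 30.
Number of overlapping n-grams = L - n + 1
Substituting: 30 - 5 + 1 = 26

26


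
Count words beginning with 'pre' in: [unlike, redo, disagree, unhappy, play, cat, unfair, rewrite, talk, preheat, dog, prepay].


Checking each word for prefix 'pre':
  'unlike' -> no (count: 0)
  'redo' -> no (count: 0)
  'disagree' -> no (count: 0)
  'unhappy' -> no (count: 0)
  'play' -> no (count: 0)
  'cat' -> no (count: 0)
  'unfair' -> no (count: 0)
  'rewrite' -> no (count: 0)
  'talk' -> no (count: 0)
  'preheat' -> YES, starts with 'pre' (count: 1)
  'dog' -> no (count: 1)
  'prepay' -> YES, starts with 'pre' (count: 2)
Total with prefix 'pre': 2

2


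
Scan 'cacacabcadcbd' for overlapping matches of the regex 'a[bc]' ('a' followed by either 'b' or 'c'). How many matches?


Pattern: a[bc] means 'a' followed by either 'b' or 'c'.
Scanning 'cacacabcadcbd' position-by-position:
  Pos 0: window 'ca' -> no
  Pos 1: window 'ac' -> MATCH
  Pos 2: window 'ca' -> no
  Pos 3: window 'ac' -> MATCH
  Pos 4: window 'ca' -> no
  Pos 5: window 'ab' -> MATCH
  Pos 6: window 'bc' -> no
  Pos 7: window 'ca' -> no
  Pos 8: window 'ad' -> no
  Pos 9: window 'dc' -> no
  Pos 10: window 'cb' -> no
  Pos 11: window 'bd' -> no
  Pos 12: window 'd' -> no
Total matches: 3

3


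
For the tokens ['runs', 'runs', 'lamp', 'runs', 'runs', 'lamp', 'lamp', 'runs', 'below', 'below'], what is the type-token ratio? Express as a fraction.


Tokens: 10
Unique types: ('below', 'lamp', 'runs') = 3
TTR = 3/10
Already in lowest terms.

3/10


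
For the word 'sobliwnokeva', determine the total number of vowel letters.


Scanning each character of 'sobliwnokeva':
  Position 1: 's' -> consonant (running count: 0)
  Position 2: 'o' -> vowel (running count: 1)
  Position 3: 'b' -> consonant (running count: 1)
  Position 4: 'l' -> consonant (running count: 1)
  Position 5: 'i' -> vowel (running count: 2)
  Position 6: 'w' -> consonant (running count: 2)
  Position 7: 'n' -> consonant (running count: 2)
  Position 8: 'o' -> vowel (running count: 3)
  Position 9: 'k' -> consonant (running count: 3)
  Position 10: 'e' -> vowel (running count: 4)
  Position 11: 'v' -> consonant (running count: 4)
  Position 12: 'a' -> vowel (running count: 5)
Total vowels: 5

5


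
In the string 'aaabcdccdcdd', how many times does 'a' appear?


Scanning 'aaabcdccdcdd' for 'a':
  Position 0: 'a' -> MATCH (count: 1)
  Position 1: 'a' -> MATCH (count: 2)
  Position 2: 'a' -> MATCH (count: 3)
Total occurrences of 'a': 3

3


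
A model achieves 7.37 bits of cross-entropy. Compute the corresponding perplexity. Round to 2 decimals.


Perplexity formula: PP = 2^H
H = 7.37
PP = 2^7.37
Decompose: 2^7.37 = 2^7 * 2^0.37
2^7 = 128, 2^0.37 ~ 1.2923528
PP ~ 128 * 1.2923528 = 165.4211584
Rounded to 2 decimals: 165.42

165.42


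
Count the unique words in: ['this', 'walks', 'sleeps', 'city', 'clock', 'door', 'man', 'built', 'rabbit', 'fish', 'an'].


Listing all tokens and tracking unique types:
  Token 1: 'this' -> NEW (unique so far: 1)
  Token 2: 'walks' -> NEW (unique so far: 2)
  Token 3: 'sleeps' -> NEW (unique so far: 3)
  Token 4: 'city' -> NEW (unique so far: 4)
  Token 5: 'clock' -> NEW (unique so far: 5)
  Token 6: 'door' -> NEW (unique so far: 6)
  Token 7: 'man' -> NEW (unique so far: 7)
  Token 8: 'built' -> NEW (unique so far: 8)
  Token 9: 'rabbit' -> NEW (unique so far: 9)
  Token 10: 'fish' -> NEW (unique so far: 10)
  Token 11: 'an' -> NEW (unique so far: 11)
Unique types: ('an', 'built', 'city', 'clock', 'door', 'fish', 'man', 'rabbit', 'sleeps', 'this', 'walks')
Vocabulary size: 11

11


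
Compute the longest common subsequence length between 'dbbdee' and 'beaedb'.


DP table for LCS of 'dbbdee' and 'beaedb':
       b  e  a  e  d  b
    0  0  0  0  0  0  0
  d 0  0  0  0  0  1  1
  b 0  1  1  1  1  1  2
  b 0  1  1  1  1  1  2
  d 0  1  1  1  1  2  2
  e 0  1  2  2  2  2  2
  e 0  1  2  2  3  3  3
LCS: 'bee'
LCS length = 3

3


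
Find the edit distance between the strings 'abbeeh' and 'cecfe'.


Building DP table for s1='abbeeh' (len 6) and s2='cecfe' (len 5):
       c  e  c  f  e
    0  1  2  3  4  5
  a 1  1  2  3  4  5
  b 2  2  2  3  4  5
  b 3  3  3  3  4  5
  e 4  4  3  4  4  4
  e 5  5  4  4  5  4
  h 6  6  5  5  5  5
Edit distance = dp[6][5] = 5

5


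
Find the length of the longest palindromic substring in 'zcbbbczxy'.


Scanning 'zcbbbczxy' for palindromic substrings.
Substring at positions 0-6: 'zcbbbcz'.
Check: reverse('zcbbbcz') = 'zcbbbcz' -> palindrome confirmed.
Neighbouring characters ('-' / 'x') break symmetry, so it cannot extend further.
No longer palindromic substring exists; longest length = 7

7


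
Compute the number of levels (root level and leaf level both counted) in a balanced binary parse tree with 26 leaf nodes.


In a balanced binary tree with n leaves the deepest leaf is ceil(log2(n)) edges below the root,
so counting node levels inclusive of root and leaves gives ceil(log2(n)) + 1 levels.
log2(26) = 4.7004
ceil(4.7004) = 5
levels = 5 + 1 = 6

6


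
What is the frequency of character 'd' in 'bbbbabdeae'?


Scanning 'bbbbabdeae' for 'd':
  Position 6: 'd' -> MATCH (count: 1)
Total occurrences of 'd': 1

1


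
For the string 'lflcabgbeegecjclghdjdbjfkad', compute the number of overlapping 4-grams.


String 'lflcabgbeegecjclghdjdbjfkad' has length L = 27.
Number of overlapping n-grams = L - n + 1
Substituting: 27 - 4 + 1 = 24

24


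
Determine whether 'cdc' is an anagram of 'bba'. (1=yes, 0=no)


Sort characters of 'cdc': 'ccd'
Sort characters of 'bba': 'abb'
Sorted forms differ -> they are NOT anagrams
Result: 0

0


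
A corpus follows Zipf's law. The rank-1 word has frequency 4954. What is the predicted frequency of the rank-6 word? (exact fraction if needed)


Zipf's law: freq(rank) = f1 / rank
f1 = 4954, rank = 6
freq = 4954 / 6
GCD(4954, 6) = 2
Simplified: 2477/3

2477/3


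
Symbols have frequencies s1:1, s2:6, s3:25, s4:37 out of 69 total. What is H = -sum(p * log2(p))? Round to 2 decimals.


Computing entropy H = -sum(p_i * log2(p_i)):
  s1: p = 1/69 = 0.0145, -p*log2(p) = 0.0885
  s2: p = 6/69 = 0.0870, -p*log2(p) = 0.3064
  s3: p = 25/69 = 0.3623, -p*log2(p) = 0.5307
  s4: p = 37/69 = 0.5362, -p*log2(p) = 0.4821
H = sum of terms = 1.4077
Rounded to 2 decimals: 1.41

1.41


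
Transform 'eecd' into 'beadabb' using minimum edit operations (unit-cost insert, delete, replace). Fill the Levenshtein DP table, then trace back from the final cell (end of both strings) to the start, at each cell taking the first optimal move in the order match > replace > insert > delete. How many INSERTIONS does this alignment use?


Edit distance = 5. Backtracking from cell (4, 7) with preference match > replace > insert > delete,
then listing the resulting alignment 'eecd' -> 'beadabb' left to right:
  Step 1: replace e->b
  Step 2: keep 'e'
  Step 3: replace c->a
  Step 4: keep 'd'
  Step 5: insert 'a' [insertion #1]
  Step 6: insert 'b' [insertion #2]
  Step 7: insert 'b' [insertion #3]
Total insertions: 3

3


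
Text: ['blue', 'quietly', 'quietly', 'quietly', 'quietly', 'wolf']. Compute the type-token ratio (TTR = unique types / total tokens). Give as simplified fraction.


Tokens: 6
Unique types: ('blue', 'quietly', 'wolf') = 3
TTR = 3/6
Simplify: divide both by 3 -> 1/2
TTR = 1/2

1/2


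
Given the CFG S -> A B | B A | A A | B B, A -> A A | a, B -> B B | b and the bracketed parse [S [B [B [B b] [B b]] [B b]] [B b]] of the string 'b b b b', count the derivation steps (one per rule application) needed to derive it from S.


Every bracketed nonterminal node [X ...] in the tree is produced by exactly one rule application.
Reading the tree off as a leftmost derivation:
  Step 1: S  =>  B B   (applied S -> B B)
  Step 2: B B  =>  B B B   (applied B -> B B)
  Step 3: B B B  =>  B B B B   (applied B -> B B)
  Step 4: B B B B  =>  b B B B   (applied B -> b)
  Step 5: b B B B  =>  b b B B   (applied B -> b)
  Step 6: b b B B  =>  b b b B   (applied B -> b)
  Step 7: b b b B  =>  b b b b   (applied B -> b)
Final yield: b b b b
Total rewrite steps: 7

7


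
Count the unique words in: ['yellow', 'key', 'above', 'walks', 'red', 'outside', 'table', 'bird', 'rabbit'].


Listing all tokens and tracking unique types:
  Token 1: 'yellow' -> NEW (unique so far: 1)
  Token 2: 'key' -> NEW (unique so far: 2)
  Token 3: 'above' -> NEW (unique so far: 3)
  Token 4: 'walks' -> NEW (unique so far: 4)
  Token 5: 'red' -> NEW (unique so far: 5)
  Token 6: 'outside' -> NEW (unique so far: 6)
  Token 7: 'table' -> NEW (unique so far: 7)
  Token 8: 'bird' -> NEW (unique so far: 8)
  Token 9: 'rabbit' -> NEW (unique so far: 9)
Unique types: ('above', 'bird', 'key', 'outside', 'rabbit', 'red', 'table', 'walks', 'yellow')
Vocabulary size: 9

9


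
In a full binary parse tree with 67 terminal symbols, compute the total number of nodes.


Leaf nodes (terminals): 67
Internal nodes = n - 1 = 67 - 1 = 66
Total = leaves + internal = 67 + 66 = 133

133


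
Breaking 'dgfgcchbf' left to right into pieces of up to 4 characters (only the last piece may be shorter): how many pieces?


'dgfgcchbf' has 9 characters.
Chunking with max size 4:
  Chunk 1: 'dgfg' (positions 0-3)
  Chunk 2: 'cchb' (positions 4-7)
  Chunk 3: 'f' (positions 8-8)
Total chunks: ceil(9 / 4) = 3

3


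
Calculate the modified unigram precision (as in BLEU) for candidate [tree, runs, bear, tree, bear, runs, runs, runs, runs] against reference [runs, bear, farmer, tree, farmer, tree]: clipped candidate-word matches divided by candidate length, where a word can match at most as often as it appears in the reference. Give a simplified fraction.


Reference word counts: {'bear': 1, 'farmer': 2, 'runs': 1, 'tree': 2}
Checking each candidate word (with clipping):
  'tree' -> in reference (ref count 2, used 1/2) -> match (matches: 1)
  'runs' -> in reference (ref count 1, used 1/1) -> match (matches: 2)
  'bear' -> in reference (ref count 1, used 1/1) -> match (matches: 3)
  'tree' -> in reference (ref count 2, used 2/2) -> match (matches: 4)
  'bear' -> ref count 1 already used up (1/1) -> clipped, no match (matches: 4)
  'runs' -> ref count 1 already used up (1/1) -> clipped, no match (matches: 4)
  'runs' -> ref count 1 already used up (1/1) -> clipped, no match (matches: 4)
  'runs' -> ref count 1 already used up (1/1) -> clipped, no match (matches: 4)
  'runs' -> ref count 1 already used up (1/1) -> clipped, no match (matches: 4)
Clipped matches: 4, Candidate length: 9
Precision = 4/9

4/9


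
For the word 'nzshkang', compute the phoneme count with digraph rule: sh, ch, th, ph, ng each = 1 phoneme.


Parsing 'nzshkang' greedily, digraphs first:
  'n' -> consonant phoneme (phonemes so far: 1)
  'z' -> consonant phoneme (phonemes so far: 2)
  'sh' -> digraph (1 consonant phoneme) (phonemes so far: 3)
  'k' -> consonant phoneme (phonemes so far: 4)
  'a' -> vowel phoneme (phonemes so far: 5)
  'ng' -> digraph (1 consonant phoneme) (phonemes so far: 6)
Total phonemes: 6

6


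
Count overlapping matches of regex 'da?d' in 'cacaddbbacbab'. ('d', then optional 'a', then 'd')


Pattern: da?d means 'd', then optional 'a', then 'd'.
Scanning 'cacaddbbacbab' position-by-position:
  Pos 0: window 'cac' -> no
  Pos 1: window 'aca' -> no
  Pos 2: window 'cad' -> no
  Pos 3: window 'add' -> no
  Pos 4: window 'ddb' -> MATCH
  Pos 5: window 'dbb' -> no
  Pos 6: window 'bba' -> no
  Pos 7: window 'bac' -> no
  Pos 8: window 'acb' -> no
  Pos 9: window 'cba' -> no
  Pos 10: window 'bab' -> no
  Pos 11: window 'ab' -> no
  Pos 12: window 'b' -> no
Total matches: 1

1


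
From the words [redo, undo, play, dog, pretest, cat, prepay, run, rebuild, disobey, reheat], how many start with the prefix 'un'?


Checking each word for prefix 'un':
  'redo' -> no (count: 0)
  'undo' -> YES, starts with 'un' (count: 1)
  'play' -> no (count: 1)
  'dog' -> no (count: 1)
  'pretest' -> no (count: 1)
  'cat' -> no (count: 1)
  'prepay' -> no (count: 1)
  'run' -> no (count: 1)
  'rebuild' -> no (count: 1)
  'disobey' -> no (count: 1)
  'reheat' -> no (count: 1)
Total with prefix 'un': 1

1


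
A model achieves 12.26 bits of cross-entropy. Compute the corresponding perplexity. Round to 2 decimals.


Perplexity formula: PP = 2^H
H = 12.26
PP = 2^12.26
Decompose: 2^12.26 = 2^12 * 2^0.26
2^12 = 4096, 2^0.26 ~ 1.1974787
PP ~ 4096 * 1.1974787 = 4904.8727552
Rounded to 2 decimals: 4904.87

4904.87


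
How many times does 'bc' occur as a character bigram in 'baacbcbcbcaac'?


Scanning 'baacbcbcbcaac' for bigram 'bc':
  Position 0: 'ba' -> no
  Position 1: 'aa' -> no
  Position 2: 'ac' -> no
  Position 3: 'cb' -> no
  Position 4: 'bc' -> MATCH
  Position 5: 'cb' -> no
  Position 6: 'bc' -> MATCH
  Position 7: 'cb' -> no
  Position 8: 'bc' -> MATCH
  Position 9: 'ca' -> no
  Position 10: 'aa' -> no
  Position 11: 'ac' -> no
Total matches: 3

3


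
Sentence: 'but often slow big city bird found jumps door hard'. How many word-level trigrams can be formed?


Word trigrams from [10] words:
  Trigram 1: (but often slow)
  Trigram 2: (often slow big)
  Trigram 3: (slow big city)
  Trigram 4: (big city bird)
  Trigram 5: (city bird found)
  Trigram 6: (bird found jumps)
  Trigram 7: (found jumps door)
  Trigram 8: (jumps door hard)
Total word trigrams: 10 - 2 = 8

8


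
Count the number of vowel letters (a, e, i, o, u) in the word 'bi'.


Scanning each character of 'bi':
  Position 1: 'b' -> consonant (running count: 0)
  Position 2: 'i' -> vowel (running count: 1)
Total vowels: 1

1


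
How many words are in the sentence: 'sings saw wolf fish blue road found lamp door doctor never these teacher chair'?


Counting words by splitting on spaces:
  Word 1: 'sings'
  Word 2: 'saw'
  Word 3: 'wolf'
  Word 4: 'fish'
  Word 5: 'blue'
  Word 6: 'road'
  Word 7: 'found'
  Word 8: 'lamp'
  Word 9: 'door'
  Word 10: 'doctor'
  Word 11: 'never'
  Word 12: 'these'
  Word 13: 'teacher'
  Word 14: 'chair'
Total words: 14

14


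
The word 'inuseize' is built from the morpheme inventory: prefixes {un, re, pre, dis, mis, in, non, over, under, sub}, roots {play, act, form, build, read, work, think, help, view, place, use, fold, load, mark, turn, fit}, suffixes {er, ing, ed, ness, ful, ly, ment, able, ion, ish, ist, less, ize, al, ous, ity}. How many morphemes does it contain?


Segmenting 'inuseize' against the inventory:
  'in' -> prefix (morpheme 1)
  'use' -> root (morpheme 2)
  'ize' -> suffix (morpheme 3)
Total morphemes: 3

3


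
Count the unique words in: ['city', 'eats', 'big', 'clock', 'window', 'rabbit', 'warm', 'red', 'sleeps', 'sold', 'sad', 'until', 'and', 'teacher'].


Listing all tokens and tracking unique types:
  Token 1: 'city' -> NEW (unique so far: 1)
  Token 2: 'eats' -> NEW (unique so far: 2)
  Token 3: 'big' -> NEW (unique so far: 3)
  Token 4: 'clock' -> NEW (unique so far: 4)
  Token 5: 'window' -> NEW (unique so far: 5)
  Token 6: 'rabbit' -> NEW (unique so far: 6)
  Token 7: 'warm' -> NEW (unique so far: 7)
  Token 8: 'red' -> NEW (unique so far: 8)
  Token 9: 'sleeps' -> NEW (unique so far: 9)
  Token 10: 'sold' -> NEW (unique so far: 10)
  Token 11: 'sad' -> NEW (unique so far: 11)
  Token 12: 'until' -> NEW (unique so far: 12)
  Token 13: 'and' -> NEW (unique so far: 13)
  Token 14: 'teacher' -> NEW (unique so far: 14)
Unique types: ('and', 'big', 'city', 'clock', 'eats', 'rabbit', 'red', 'sad', 'sleeps', 'sold', 'teacher', 'until', 'warm', 'window')
Vocabulary size: 14

14


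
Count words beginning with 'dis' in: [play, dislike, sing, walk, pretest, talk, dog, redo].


Checking each word for prefix 'dis':
  'play' -> no (count: 0)
  'dislike' -> YES, starts with 'dis' (count: 1)
  'sing' -> no (count: 1)
  'walk' -> no (count: 1)
  'pretest' -> no (count: 1)
  'talk' -> no (count: 1)
  'dog' -> no (count: 1)
  'redo' -> no (count: 1)
Total with prefix 'dis': 1

1


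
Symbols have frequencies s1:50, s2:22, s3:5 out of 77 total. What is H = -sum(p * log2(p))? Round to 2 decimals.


Computing entropy H = -sum(p_i * log2(p_i)):
  s1: p = 50/77 = 0.6494, -p*log2(p) = 0.4045
  s2: p = 22/77 = 0.2857, -p*log2(p) = 0.5164
  s3: p = 5/77 = 0.0649, -p*log2(p) = 0.2562
H = sum of terms = 1.1771
Rounded to 2 decimals: 1.18

1.18


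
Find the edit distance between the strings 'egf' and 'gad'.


Building DP table for s1='egf' (len 3) and s2='gad' (len 3):
       g  a  d
    0  1  2  3
  e 1  1  2  3
  g 2  1  2  3
  f 3  2  2  3
Edit distance = dp[3][3] = 3

3


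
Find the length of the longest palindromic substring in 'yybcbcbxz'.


Scanning 'yybcbcbxz' for palindromic substrings.
Substring at positions 2-6: 'bcbcb'.
Check: reverse('bcbcb') = 'bcbcb' -> palindrome confirmed.
Neighbouring characters ('y' / 'x') break symmetry, so it cannot extend further.
No longer palindromic substring exists; longest length = 5

5


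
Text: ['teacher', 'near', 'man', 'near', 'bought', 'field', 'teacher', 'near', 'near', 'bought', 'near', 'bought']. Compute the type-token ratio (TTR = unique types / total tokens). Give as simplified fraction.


Tokens: 12
Unique types: ('bought', 'field', 'man', 'near', 'teacher') = 5
TTR = 5/12
Already in lowest terms.

5/12


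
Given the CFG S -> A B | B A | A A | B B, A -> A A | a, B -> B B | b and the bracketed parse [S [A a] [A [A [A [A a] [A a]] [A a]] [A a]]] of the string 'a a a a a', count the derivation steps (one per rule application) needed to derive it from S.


Every bracketed nonterminal node [X ...] in the tree is produced by exactly one rule application.
Reading the tree off as a leftmost derivation:
  Step 1: S  =>  A A   (applied S -> A A)
  Step 2: A A  =>  a A   (applied A -> a)
  Step 3: a A  =>  a A A   (applied A -> A A)
  Step 4: a A A  =>  a A A A   (applied A -> A A)
  Step 5: a A A A  =>  a A A A A   (applied A -> A A)
  Step 6: a A A A A  =>  a a A A A   (applied A -> a)
  Step 7: a a A A A  =>  a a a A A   (applied A -> a)
  Step 8: a a a A A  =>  a a a a A   (applied A -> a)
  Step 9: a a a a A  =>  a a a a a   (applied A -> a)
Final yield: a a a a a
Total rewrite steps: 9

9


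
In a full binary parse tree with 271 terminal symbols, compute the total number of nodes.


Leaf nodes (terminals): 271
Internal nodes = n - 1 = 271 - 1 = 270
Total = leaves + internal = 271 + 270 = 541

541


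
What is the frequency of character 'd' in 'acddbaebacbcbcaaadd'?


Scanning 'acddbaebacbcbcaaadd' for 'd':
  Position 2: 'd' -> MATCH (count: 1)
  Position 3: 'd' -> MATCH (count: 2)
  Position 17: 'd' -> MATCH (count: 3)
  Position 18: 'd' -> MATCH (count: 4)
Total occurrences of 'd': 4

4


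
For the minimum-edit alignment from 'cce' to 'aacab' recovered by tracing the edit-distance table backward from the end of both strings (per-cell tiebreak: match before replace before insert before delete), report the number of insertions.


Edit distance = 4. Backtracking from cell (3, 5) with preference match > replace > insert > delete,
then listing the resulting alignment 'cce' -> 'aacab' left to right:
  Step 1: insert 'a' [insertion #1]
  Step 2: insert 'a' [insertion #2]
  Step 3: keep 'c'
  Step 4: replace c->a
  Step 5: replace e->b
Total insertions: 2

2


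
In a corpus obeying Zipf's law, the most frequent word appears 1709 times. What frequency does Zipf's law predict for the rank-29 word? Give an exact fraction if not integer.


Zipf's law: freq(rank) = f1 / rank
f1 = 1709, rank = 29
freq = 1709 / 29
GCD(1709, 29) = 1
Simplified: 1709/29

1709/29


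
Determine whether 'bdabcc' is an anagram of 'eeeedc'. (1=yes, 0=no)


Sort characters of 'bdabcc': 'abbccd'
Sort characters of 'eeeedc': 'cdeeee'
Sorted forms differ -> they are NOT anagrams
Result: 0

0


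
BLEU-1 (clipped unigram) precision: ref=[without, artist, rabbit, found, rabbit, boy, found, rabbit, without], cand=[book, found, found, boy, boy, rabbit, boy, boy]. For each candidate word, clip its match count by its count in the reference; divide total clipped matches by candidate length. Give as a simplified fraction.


Reference word counts: {'artist': 1, 'boy': 1, 'found': 2, 'rabbit': 3, 'without': 2}
Checking each candidate word (with clipping):
  'book' -> not in reference -> no match (matches: 0)
  'found' -> in reference (ref count 2, used 1/2) -> match (matches: 1)
  'found' -> in reference (ref count 2, used 2/2) -> match (matches: 2)
  'boy' -> in reference (ref count 1, used 1/1) -> match (matches: 3)
  'boy' -> ref count 1 already used up (1/1) -> clipped, no match (matches: 3)
  'rabbit' -> in reference (ref count 3, used 1/3) -> match (matches: 4)
  'boy' -> ref count 1 already used up (1/1) -> clipped, no match (matches: 4)
  'boy' -> ref count 1 already used up (1/1) -> clipped, no match (matches: 4)
Clipped matches: 4, Candidate length: 8
Precision = 4/8 = 1/2

1/2


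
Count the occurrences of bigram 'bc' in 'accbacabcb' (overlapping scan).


Scanning 'accbacabcb' for bigram 'bc':
  Position 0: 'ac' -> no
  Position 1: 'cc' -> no
  Position 2: 'cb' -> no
  Position 3: 'ba' -> no
  Position 4: 'ac' -> no
  Position 5: 'ca' -> no
  Position 6: 'ab' -> no
  Position 7: 'bc' -> MATCH
  Position 8: 'cb' -> no
Total matches: 1

1


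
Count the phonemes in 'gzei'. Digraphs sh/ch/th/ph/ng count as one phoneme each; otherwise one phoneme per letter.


Parsing 'gzei' greedily, digraphs first:
  'g' -> consonant phoneme (phonemes so far: 1)
  'z' -> consonant phoneme (phonemes so far: 2)
  'e' -> vowel phoneme (phonemes so far: 3)
  'i' -> vowel phoneme (phonemes so far: 4)
Total phonemes: 4

4


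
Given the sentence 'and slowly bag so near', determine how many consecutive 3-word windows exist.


Word trigrams from [5] words:
  Trigram 1: (and slowly bag)
  Trigram 2: (slowly bag so)
  Trigram 3: (bag so near)
Total word trigrams: 5 - 2 = 3

3


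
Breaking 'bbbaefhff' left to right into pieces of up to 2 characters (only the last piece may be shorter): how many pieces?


'bbbaefhff' has 9 characters.
Chunking with max size 2:
  Chunk 1: 'bb' (positions 0-1)
  Chunk 2: 'ba' (positions 2-3)
  Chunk 3: 'ef' (positions 4-5)
  Chunk 4: 'hf' (positions 6-7)
  Chunk 5: 'f' (positions 8-8)
Total chunks: ceil(9 / 2) = 5

5


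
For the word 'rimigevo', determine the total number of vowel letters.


Scanning each character of 'rimigevo':
  Position 1: 'r' -> consonant (running count: 0)
  Position 2: 'i' -> vowel (running count: 1)
  Position 3: 'm' -> consonant (running count: 1)
  Position 4: 'i' -> vowel (running count: 2)
  Position 5: 'g' -> consonant (running count: 2)
  Position 6: 'e' -> vowel (running count: 3)
  Position 7: 'v' -> consonant (running count: 3)
  Position 8: 'o' -> vowel (running count: 4)
Total vowels: 4

4


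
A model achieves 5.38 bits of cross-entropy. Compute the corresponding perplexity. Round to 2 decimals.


Perplexity formula: PP = 2^H
H = 5.38
PP = 2^5.38
Decompose: 2^5.38 = 2^5 * 2^0.38
2^5 = 32, 2^0.38 ~ 1.3013419
PP ~ 32 * 1.3013419 = 41.6429408
Rounded to 2 decimals: 41.64

41.64


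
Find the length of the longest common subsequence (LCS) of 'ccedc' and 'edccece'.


DP table for LCS of 'ccedc' and 'edccece':
       e  d  c  c  e  c  e
    0  0  0  0  0  0  0  0
  c 0  0  0  1  1  1  1  1
  c 0  0  0  1  2  2  2  2
  e 0  1  1  1  2  3  3  3
  d 0  1  2  2  2  3  3  3
  c 0  1  2  3  3  3  4  4
LCS: 'ccec'
LCS length = 4

4


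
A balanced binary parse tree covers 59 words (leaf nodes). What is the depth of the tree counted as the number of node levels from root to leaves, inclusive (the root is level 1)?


In a balanced binary tree with n leaves the deepest leaf is ceil(log2(n)) edges below the root,
so counting node levels inclusive of root and leaves gives ceil(log2(n)) + 1 levels.
log2(59) = 5.8826
ceil(5.8826) = 6
levels = 6 + 1 = 7

7


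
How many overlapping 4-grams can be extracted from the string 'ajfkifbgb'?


String 'ajfkifbgb' has length L = 9.
Number of overlapping n-grams = L - n + 1
Substituting: 9 - 4 + 1 = 6

6


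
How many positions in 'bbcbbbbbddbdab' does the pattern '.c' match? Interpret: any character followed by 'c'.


Pattern: .c means any character followed by 'c'.
Scanning 'bbcbbbbbddbdab' position-by-position:
  Pos 0: window 'bb' -> no
  Pos 1: window 'bc' -> MATCH
  Pos 2: window 'cb' -> no
  Pos 3: window 'bb' -> no
  Pos 4: window 'bb' -> no
  Pos 5: window 'bb' -> no
  Pos 6: window 'bb' -> no
  Pos 7: window 'bd' -> no
  Pos 8: window 'dd' -> no
  Pos 9: window 'db' -> no
  Pos 10: window 'bd' -> no
  Pos 11: window 'da' -> no
  Pos 12: window 'ab' -> no
  Pos 13: window 'b' -> no
Total matches: 1

1


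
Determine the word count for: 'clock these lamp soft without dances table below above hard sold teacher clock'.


Counting words by splitting on spaces:
  Word 1: 'clock'
  Word 2: 'these'
  Word 3: 'lamp'
  Word 4: 'soft'
  Word 5: 'without'
  Word 6: 'dances'
  Word 7: 'table'
  Word 8: 'below'
  Word 9: 'above'
  Word 10: 'hard'
  Word 11: 'sold'
  Word 12: 'teacher'
  Word 13: 'clock'
Total words: 13

13


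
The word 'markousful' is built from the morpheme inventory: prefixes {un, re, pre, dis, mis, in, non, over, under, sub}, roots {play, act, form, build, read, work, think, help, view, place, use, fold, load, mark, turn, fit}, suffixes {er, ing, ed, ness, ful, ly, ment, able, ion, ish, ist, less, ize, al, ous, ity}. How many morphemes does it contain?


Segmenting 'markousful' against the inventory:
  'mark' -> root (morpheme 1)
  'ous' -> suffix (morpheme 2)
  'ful' -> suffix (morpheme 3)
Total morphemes: 3

3


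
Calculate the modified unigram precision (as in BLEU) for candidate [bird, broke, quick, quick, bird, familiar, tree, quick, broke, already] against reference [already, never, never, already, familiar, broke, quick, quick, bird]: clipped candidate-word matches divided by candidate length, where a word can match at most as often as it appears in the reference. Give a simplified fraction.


Reference word counts: {'already': 2, 'bird': 1, 'broke': 1, 'familiar': 1, 'never': 2, 'quick': 2}
Checking each candidate word (with clipping):
  'bird' -> in reference (ref count 1, used 1/1) -> match (matches: 1)
  'broke' -> in reference (ref count 1, used 1/1) -> match (matches: 2)
  'quick' -> in reference (ref count 2, used 1/2) -> match (matches: 3)
  'quick' -> in reference (ref count 2, used 2/2) -> match (matches: 4)
  'bird' -> ref count 1 already used up (1/1) -> clipped, no match (matches: 4)
  'familiar' -> in reference (ref count 1, used 1/1) -> match (matches: 5)
  'tree' -> not in reference -> no match (matches: 5)
  'quick' -> ref count 2 already used up (2/2) -> clipped, no match (matches: 5)
  'broke' -> ref count 1 already used up (1/1) -> clipped, no match (matches: 5)
  'already' -> in reference (ref count 2, used 1/2) -> match (matches: 6)
Clipped matches: 6, Candidate length: 10
Precision = 6/10 = 3/5

3/5


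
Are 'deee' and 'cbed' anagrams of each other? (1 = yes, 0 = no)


Sort characters of 'deee': 'deee'
Sort characters of 'cbed': 'bcde'
Sorted forms differ -> they are NOT anagrams
Result: 0

0


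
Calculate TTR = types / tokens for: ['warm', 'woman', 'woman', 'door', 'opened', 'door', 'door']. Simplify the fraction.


Tokens: 7
Unique types: ('door', 'opened', 'warm', 'woman') = 4
TTR = 4/7
Already in lowest terms.

4/7


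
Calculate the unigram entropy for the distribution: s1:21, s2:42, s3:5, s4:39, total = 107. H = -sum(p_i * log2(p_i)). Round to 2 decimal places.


Computing entropy H = -sum(p_i * log2(p_i)):
  s1: p = 21/107 = 0.1963, -p*log2(p) = 0.4610
  s2: p = 42/107 = 0.3925, -p*log2(p) = 0.5296
  s3: p = 5/107 = 0.0467, -p*log2(p) = 0.2065
  s4: p = 39/107 = 0.3645, -p*log2(p) = 0.5307
H = sum of terms = 1.7278
Rounded to 2 decimals: 1.73

1.73


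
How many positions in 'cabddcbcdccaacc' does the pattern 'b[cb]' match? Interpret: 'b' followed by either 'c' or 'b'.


Pattern: b[cb] means 'b' followed by either 'c' or 'b'.
Scanning 'cabddcbcdccaacc' position-by-position:
  Pos 0: window 'ca' -> no
  Pos 1: window 'ab' -> no
  Pos 2: window 'bd' -> no
  Pos 3: window 'dd' -> no
  Pos 4: window 'dc' -> no
  Pos 5: window 'cb' -> no
  Pos 6: window 'bc' -> MATCH
  Pos 7: window 'cd' -> no
  Pos 8: window 'dc' -> no
  Pos 9: window 'cc' -> no
  Pos 10: window 'ca' -> no
  Pos 11: window 'aa' -> no
  Pos 12: window 'ac' -> no
  Pos 13: window 'cc' -> no
  Pos 14: window 'c' -> no
Total matches: 1

1


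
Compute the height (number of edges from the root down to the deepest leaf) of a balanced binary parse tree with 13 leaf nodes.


In a balanced binary tree with n leaves the deepest leaf is ceil(log2(n)) edges below the root.
log2(13) = 3.7004
ceil(3.7004) = 4
height (edges) = 4

4


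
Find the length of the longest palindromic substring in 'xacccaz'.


Scanning 'xacccaz' for palindromic substrings.
Substring at positions 1-5: 'accca'.
Check: reverse('accca') = 'accca' -> palindrome confirmed.
Neighbouring characters ('x' / 'z') break symmetry, so it cannot extend further.
No longer palindromic substring exists; longest length = 5

5


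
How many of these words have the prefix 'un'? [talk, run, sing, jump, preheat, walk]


Checking each word for prefix 'un':
  'talk' -> no (count: 0)
  'run' -> no (count: 0)
  'sing' -> no (count: 0)
  'jump' -> no (count: 0)
  'preheat' -> no (count: 0)
  'walk' -> no (count: 0)
Total with prefix 'un': 0

0


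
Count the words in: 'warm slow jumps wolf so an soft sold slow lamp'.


Counting words by splitting on spaces:
  Word 1: 'warm'
  Word 2: 'slow'
  Word 3: 'jumps'
  Word 4: 'wolf'
  Word 5: 'so'
  Word 6: 'an'
  Word 7: 'soft'
  Word 8: 'sold'
  Word 9: 'slow'
  Word 10: 'lamp'
Total words: 10

10


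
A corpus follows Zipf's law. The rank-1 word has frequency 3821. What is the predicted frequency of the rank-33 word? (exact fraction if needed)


Zipf's law: freq(rank) = f1 / rank
f1 = 3821, rank = 33
freq = 3821 / 33
GCD(3821, 33) = 1
Simplified: 3821/33

3821/33


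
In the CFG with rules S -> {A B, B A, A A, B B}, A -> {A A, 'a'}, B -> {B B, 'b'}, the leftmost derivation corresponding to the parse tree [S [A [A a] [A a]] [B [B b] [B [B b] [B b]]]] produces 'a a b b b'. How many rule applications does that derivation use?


Every bracketed nonterminal node [X ...] in the tree is produced by exactly one rule application.
Reading the tree off as a leftmost derivation:
  Step 1: S  =>  A B   (applied S -> A B)
  Step 2: A B  =>  A A B   (applied A -> A A)
  Step 3: A A B  =>  a A B   (applied A -> a)
  Step 4: a A B  =>  a a B   (applied A -> a)
  Step 5: a a B  =>  a a B B   (applied B -> B B)
  Step 6: a a B B  =>  a a b B   (applied B -> b)
  Step 7: a a b B  =>  a a b B B   (applied B -> B B)
  Step 8: a a b B B  =>  a a b b B   (applied B -> b)
  Step 9: a a b b B  =>  a a b b b   (applied B -> b)
Final yield: a a b b b
Total rewrite steps: 9

9


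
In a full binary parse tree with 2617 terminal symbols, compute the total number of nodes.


Leaf nodes (terminals): 2617
Internal nodes = n - 1 = 2617 - 1 = 2616
Total = leaves + internal = 2617 + 2616 = 5233

5233


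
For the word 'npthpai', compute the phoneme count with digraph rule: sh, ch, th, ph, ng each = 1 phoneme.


Parsing 'npthpai' greedily, digraphs first:
  'n' -> consonant phoneme (phonemes so far: 1)
  'p' -> consonant phoneme (phonemes so far: 2)
  'th' -> digraph (1 consonant phoneme) (phonemes so far: 3)
  'p' -> consonant phoneme (phonemes so far: 4)
  'a' -> vowel phoneme (phonemes so far: 5)
  'i' -> vowel phoneme (phonemes so far: 6)
Total phonemes: 6

6


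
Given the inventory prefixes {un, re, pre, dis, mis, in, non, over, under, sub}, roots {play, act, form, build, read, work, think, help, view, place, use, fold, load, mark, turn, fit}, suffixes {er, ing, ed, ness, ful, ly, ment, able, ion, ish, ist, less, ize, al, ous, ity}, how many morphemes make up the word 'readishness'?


Segmenting 'readishness' against the inventory:
  'read' -> root (morpheme 1)
  'ish' -> suffix (morpheme 2)
  'ness' -> suffix (morpheme 3)
Total morphemes: 3

3


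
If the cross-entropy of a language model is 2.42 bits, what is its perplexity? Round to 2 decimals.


Perplexity formula: PP = 2^H
H = 2.42
PP = 2^2.42
Decompose: 2^2.42 = 2^2 * 2^0.42
2^2 = 4, 2^0.42 ~ 1.3379276
PP ~ 4 * 1.3379276 = 5.3517104
Rounded to 2 decimals: 5.35

5.35
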